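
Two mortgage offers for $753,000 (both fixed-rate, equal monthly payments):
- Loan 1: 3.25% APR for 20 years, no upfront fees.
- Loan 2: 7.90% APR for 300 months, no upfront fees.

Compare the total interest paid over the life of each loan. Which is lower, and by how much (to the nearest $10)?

Loan 1: monthly rate = 3.25%/12 = 0.0027083; payment = 753,000 × 0.0027083 / (1 − (1+0.0027083)^−240) = $4,270.98.
Total interest on Loan 1 = 240 × $4,270.98 − $753,000 = $272,035.20.
Loan 2: monthly rate = 7.9%/12 = 0.0065833; payment = 753,000 × 0.0065833 / (1 − (1+0.0065833)^−300) = $5,761.98.
Total interest on Loan 2 = 300 × $5,761.98 − $753,000 = $975,594.00.
Loan 1 is lower by $703,558.80.

Loan 1 by $703,560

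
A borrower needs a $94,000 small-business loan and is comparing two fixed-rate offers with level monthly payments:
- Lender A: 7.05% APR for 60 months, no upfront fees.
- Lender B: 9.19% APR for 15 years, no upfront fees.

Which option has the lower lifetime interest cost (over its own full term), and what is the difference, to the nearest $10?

Lender A by $61,720

Lender A: at 7.05% the monthly rate is 0.0058750, so the payment is 94,000 × 0.0058750 / (1 − 1.0058750^−60) = $1,863.53.
Total interest on Lender A = 60 × $1,863.53 − $94,000 = $17,811.80.
Lender B: monthly rate = 9.19%/12 = 0.0076583; payment = 94,000 × 0.0076583 / (1 − (1+0.0076583)^−180) = $964.06.
Total interest on Lender B = 180 × $964.06 − $94,000 = $79,530.80.
Lender A is lower by $61,719.00.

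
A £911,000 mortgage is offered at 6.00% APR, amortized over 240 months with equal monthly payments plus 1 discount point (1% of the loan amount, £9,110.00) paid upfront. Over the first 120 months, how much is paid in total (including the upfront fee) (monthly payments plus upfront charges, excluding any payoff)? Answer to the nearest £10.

Monthly rate = 6%/12 = 0.0050000; payment = 911,000 × 0.0050000 / (1 − (1+0.0050000)^−240) = £6,526.69.
Total outlay = 120 × £6,526.69 + £9,110.00 = £792,312.80.

£792,310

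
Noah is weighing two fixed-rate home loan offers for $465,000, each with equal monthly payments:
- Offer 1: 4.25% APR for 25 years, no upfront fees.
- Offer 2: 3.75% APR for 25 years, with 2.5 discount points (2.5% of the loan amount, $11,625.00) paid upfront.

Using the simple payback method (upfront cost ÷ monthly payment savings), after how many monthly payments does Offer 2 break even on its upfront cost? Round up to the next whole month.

91 months

Offer 1: at 4.25% the monthly rate is 0.0035417, so the payment is 465,000 × 0.0035417 / (1 − 1.0035417^−300) = $2,519.08.
Offer 2: monthly rate = 3.75%/12 = 0.0031250; payment = 465,000 × 0.0031250 / (1 − (1+0.0031250)^−300) = $2,390.71.
Monthly savings = $2,519.08 − $2,390.71 = $128.37.
Break-even = $11,625.00 / $128.37 = 90.56 → 91 months.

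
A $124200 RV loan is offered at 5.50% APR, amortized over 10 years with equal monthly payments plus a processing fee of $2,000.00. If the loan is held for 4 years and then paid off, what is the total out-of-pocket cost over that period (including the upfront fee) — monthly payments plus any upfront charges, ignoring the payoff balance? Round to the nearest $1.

$66,699

At 5.50% the monthly rate is 0.0045833, so the payment is 124,200 × 0.0045833 / (1 − 1.0045833^−120) = $1,347.90.
Total outlay = 48 × $1,347.90 + $2,000.00 = $66,699.20.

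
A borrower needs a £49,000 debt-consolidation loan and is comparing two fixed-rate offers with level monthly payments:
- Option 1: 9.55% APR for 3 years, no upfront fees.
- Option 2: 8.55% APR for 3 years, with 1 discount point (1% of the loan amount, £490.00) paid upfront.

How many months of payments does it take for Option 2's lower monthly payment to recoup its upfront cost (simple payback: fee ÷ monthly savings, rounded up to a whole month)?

Option 1: monthly rate = 9.55%/12 = 0.0079583; payment = 49,000 × 0.0079583 / (1 − (1+0.0079583)^−36) = £1,570.76.
Option 2: monthly rate = 8.55%/12 = 0.0071250; payment = 49,000 × 0.0071250 / (1 − (1+0.0071250)^−36) = £1,547.94.
Monthly savings = £1,570.76 − £1,547.94 = £22.82.
Break-even = £490.00 / £22.82 = 21.47 → 22 months.

22 months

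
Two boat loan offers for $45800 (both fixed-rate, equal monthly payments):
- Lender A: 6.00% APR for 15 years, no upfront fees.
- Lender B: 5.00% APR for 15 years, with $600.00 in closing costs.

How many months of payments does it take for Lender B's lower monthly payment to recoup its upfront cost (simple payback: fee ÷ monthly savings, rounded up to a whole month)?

Lender A: monthly rate = 6%/12 = 0.0050000; payment = 45,800 × 0.0050000 / (1 − (1+0.0050000)^−180) = $386.49.
Lender B: at 5.00% the monthly rate is 0.0041667, so the payment is 45,800 × 0.0041667 / (1 − 1.0041667^−180) = $362.18.
Monthly savings = $386.49 − $362.18 = $24.31.
Break-even = $600.00 / $24.31 = 24.68 → 25 months.

25 months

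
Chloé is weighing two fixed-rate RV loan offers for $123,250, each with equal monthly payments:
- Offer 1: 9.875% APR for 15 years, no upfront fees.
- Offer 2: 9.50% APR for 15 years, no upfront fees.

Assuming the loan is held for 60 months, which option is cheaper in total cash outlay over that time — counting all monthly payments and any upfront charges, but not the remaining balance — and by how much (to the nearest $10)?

Offer 2 by $1,680

Offer 1: at 9.875% the monthly rate is 0.0082292, so the payment is 123,250 × 0.0082292 / (1 − 1.0082292^−180) = $1,315.04.
Offer 2: at 9.50% the monthly rate is 0.0079167, so the payment is 123,250 × 0.0079167 / (1 − 1.0079167^−180) = $1,287.01.
Over 60 months: Offer 1 costs 60 × $1,315.04 = $78,902.40; Offer 2 costs 60 × $1,287.01 = $77,220.60.
Offer 2 is cheaper by $78,902.40 − $77,220.60 = $1,681.80.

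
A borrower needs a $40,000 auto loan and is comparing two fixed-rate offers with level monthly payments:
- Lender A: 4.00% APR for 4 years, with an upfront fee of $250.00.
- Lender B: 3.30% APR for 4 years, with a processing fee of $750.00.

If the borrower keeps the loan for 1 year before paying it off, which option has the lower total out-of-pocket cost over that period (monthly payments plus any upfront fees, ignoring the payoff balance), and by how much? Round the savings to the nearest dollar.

Lender A: monthly rate = 4%/12 = 0.0033333; payment = 40,000 × 0.0033333 / (1 − (1+0.0033333)^−48) = $903.16.
Lender B: monthly rate = 3.3%/12 = 0.0027500; payment = 40,000 × 0.0027500 / (1 − (1+0.0027500)^−48) = $890.69.
Over 12 months: Lender A costs 12 × $903.16 + $250.00 = $11,087.92; Lender B costs 12 × $890.69 + $750.00 = $11,438.28.
Lender A is cheaper by $11,438.28 − $11,087.92 = $350.36.

Lender A by $350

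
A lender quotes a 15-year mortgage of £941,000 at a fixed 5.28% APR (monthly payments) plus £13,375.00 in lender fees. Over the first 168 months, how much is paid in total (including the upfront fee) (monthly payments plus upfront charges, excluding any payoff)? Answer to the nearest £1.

£1,286,704

At 5.28% the monthly rate is 0.0044000, so the payment is 941,000 × 0.0044000 / (1 − 1.0044000^−180) = £7,579.34.
Total outlay = 168 × £7,579.34 + £13,375.00 = £1,286,704.12.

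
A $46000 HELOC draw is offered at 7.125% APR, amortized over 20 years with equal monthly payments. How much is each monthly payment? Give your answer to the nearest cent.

$360.10

Monthly rate = 7.125%/12 = 0.0059375; payment = 46,000 × 0.0059375 / (1 − (1+0.0059375)^−240) = $360.10.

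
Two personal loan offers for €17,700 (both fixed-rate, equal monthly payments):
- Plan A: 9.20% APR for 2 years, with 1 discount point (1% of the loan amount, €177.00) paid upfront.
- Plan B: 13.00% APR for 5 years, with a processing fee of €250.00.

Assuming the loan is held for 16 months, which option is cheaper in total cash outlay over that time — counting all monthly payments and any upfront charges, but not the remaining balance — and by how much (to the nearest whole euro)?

Plan B by €6,447

Plan A: at 9.20% the monthly rate is 0.0076667, so the payment is 17,700 × 0.0076667 / (1 − 1.0076667^−24) = €810.25.
Plan B: monthly rate = 13%/12 = 0.0108333; payment = 17,700 × 0.0108333 / (1 − (1+0.0108333)^−60) = €402.73.
Over 16 months: Plan A costs 16 × €810.25 + €177.00 = €13,141.00; Plan B costs 16 × €402.73 + €250.00 = €6,693.68.
Plan B is cheaper by €13,141.00 − €6,693.68 = €6,447.32.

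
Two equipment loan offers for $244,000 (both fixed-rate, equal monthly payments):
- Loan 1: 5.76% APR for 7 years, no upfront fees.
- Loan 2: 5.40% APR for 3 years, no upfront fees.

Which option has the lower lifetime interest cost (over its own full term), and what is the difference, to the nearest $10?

Loan 2 by $32,220

Loan 1: at 5.76% the monthly rate is 0.0048000, so the payment is 244,000 × 0.0048000 / (1 − 1.0048000^−84) = $3,536.48.
Total interest on Loan 1 = 84 × $3,536.48 − $244,000 = $53,064.32.
Loan 2: at 5.40% the monthly rate is 0.0045000, so the payment is 244,000 × 0.0045000 / (1 − 1.0045000^−36) = $7,356.80.
Total interest on Loan 2 = 36 × $7,356.80 − $244,000 = $20,844.80.
Loan 2 is lower by $32,219.52.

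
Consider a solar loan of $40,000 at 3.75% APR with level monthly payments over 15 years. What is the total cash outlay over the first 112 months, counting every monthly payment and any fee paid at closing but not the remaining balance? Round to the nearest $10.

$32,580

Monthly rate = 3.75%/12 = 0.0031250; payment = 40,000 × 0.0031250 / (1 − (1+0.0031250)^−180) = $290.89.
Total outlay = 112 × $290.89 = $32,579.68.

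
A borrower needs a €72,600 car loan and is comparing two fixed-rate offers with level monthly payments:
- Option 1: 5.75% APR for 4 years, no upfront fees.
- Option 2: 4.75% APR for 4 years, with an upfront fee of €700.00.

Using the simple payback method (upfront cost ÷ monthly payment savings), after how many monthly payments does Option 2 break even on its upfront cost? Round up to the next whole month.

Option 1: at 5.75% the monthly rate is 0.0047917, so the payment is 72,600 × 0.0047917 / (1 − 1.0047917^−48) = €1,696.70.
Option 2: monthly rate = 4.75%/12 = 0.0039583; payment = 72,600 × 0.0039583 / (1 − (1+0.0039583)^−48) = €1,663.72.
Monthly savings = €1,696.70 − €1,663.72 = €32.98.
Break-even = €700.00 / €32.98 = 21.22 → 22 months.

22 months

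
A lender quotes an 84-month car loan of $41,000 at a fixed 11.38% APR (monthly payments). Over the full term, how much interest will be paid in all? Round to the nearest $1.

$18,660

At 11.38% the monthly rate is 0.0094833, so the payment is 41,000 × 0.0094833 / (1 − 1.0094833^−84) = $710.24.
Total paid = 84 × $710.24 = $59,660.16; interest = $59,660.16 − $41,000 = $18,660.16.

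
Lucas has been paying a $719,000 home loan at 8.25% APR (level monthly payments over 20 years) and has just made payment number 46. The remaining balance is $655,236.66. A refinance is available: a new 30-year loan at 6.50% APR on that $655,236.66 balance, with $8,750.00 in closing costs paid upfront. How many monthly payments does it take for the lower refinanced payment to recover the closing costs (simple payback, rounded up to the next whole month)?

5 months

Current payment = 719,000 × 8.25%/12 / (1 − (1+0.0068750)^−240) = $6,126.35.
Refinanced payment = 655,236.66 × 0.0054167 / (1 − (1+0.0054167)^−360) = $4,141.54.
Monthly savings = $6,126.35 − $4,141.54 = $1,984.81.
Break-even = $8,750.00 / $1,984.81 = 4.41 → 5 months.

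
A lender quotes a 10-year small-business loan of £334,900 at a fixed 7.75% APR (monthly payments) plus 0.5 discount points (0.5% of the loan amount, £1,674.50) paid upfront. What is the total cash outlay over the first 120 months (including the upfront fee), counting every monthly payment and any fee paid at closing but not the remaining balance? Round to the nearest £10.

Monthly rate = 7.75%/12 = 0.0064583; payment = 334,900 × 0.0064583 / (1 − (1+0.0064583)^−120) = £4,019.16.
Total outlay = 120 × £4,019.16 + £1,674.50 = £483,973.70.

£483,970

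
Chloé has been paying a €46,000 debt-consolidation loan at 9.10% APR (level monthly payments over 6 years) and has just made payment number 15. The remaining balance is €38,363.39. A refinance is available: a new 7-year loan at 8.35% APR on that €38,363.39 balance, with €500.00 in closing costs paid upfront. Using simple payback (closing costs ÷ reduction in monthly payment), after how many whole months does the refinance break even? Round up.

3 months

Current payment = 46,000 × 9.1%/12 / (1 − (1+0.0075833)^−72) = €831.46.
Refinanced payment = 38,363.39 × 0.0069583 / (1 − (1+0.0069583)^−84) = €604.65.
Monthly savings = €831.46 − €604.65 = €226.81.
Break-even = €500.00 / €226.81 = 2.20 → 3 months.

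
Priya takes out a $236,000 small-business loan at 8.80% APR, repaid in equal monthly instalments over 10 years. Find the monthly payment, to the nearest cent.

$2,964.06

At 8.80% the monthly rate is 0.0073333, so the payment is 236,000 × 0.0073333 / (1 − 1.0073333^−120) = $2,964.06.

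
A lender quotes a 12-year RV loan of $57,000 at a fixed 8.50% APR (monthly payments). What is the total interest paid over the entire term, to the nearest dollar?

At 8.50% the monthly rate is 0.0070833, so the payment is 57,000 × 0.0070833 / (1 − 1.0070833^−144) = $632.73.
Total paid = 144 × $632.73 = $91,113.12; interest = $91,113.12 − $57,000 = $34,113.12.

$34,113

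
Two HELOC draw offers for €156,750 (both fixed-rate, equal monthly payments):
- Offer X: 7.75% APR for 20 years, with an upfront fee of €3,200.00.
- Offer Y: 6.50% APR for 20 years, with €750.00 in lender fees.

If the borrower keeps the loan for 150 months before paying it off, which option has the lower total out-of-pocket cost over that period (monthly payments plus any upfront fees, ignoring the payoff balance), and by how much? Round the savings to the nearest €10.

Offer Y by €20,170

Offer X: monthly rate = 7.75%/12 = 0.0064583; payment = 156,750 × 0.0064583 / (1 − (1+0.0064583)^−240) = €1,286.84.
Offer Y: at 6.50% the monthly rate is 0.0054167, so the payment is 156,750 × 0.0054167 / (1 − 1.0054167^−240) = €1,168.69.
Over 150 months: Offer X costs 150 × €1,286.84 + €3,200.00 = €196,226.00; Offer Y costs 150 × €1,168.69 + €750.00 = €176,053.50.
Offer Y is cheaper by €196,226.00 − €176,053.50 = €20,172.50.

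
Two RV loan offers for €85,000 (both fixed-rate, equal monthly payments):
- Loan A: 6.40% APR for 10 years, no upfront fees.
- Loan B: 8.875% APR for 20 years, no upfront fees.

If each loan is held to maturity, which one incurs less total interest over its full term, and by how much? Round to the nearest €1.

Loan A by €66,607

Loan A: at 6.40% the monthly rate is 0.0053333, so the payment is 85,000 × 0.0053333 / (1 − 1.0053333^−120) = €960.84.
Total interest on Loan A = 120 × €960.84 − €85,000 = €30,300.80.
Loan B: at 8.875% the monthly rate is 0.0073958, so the payment is 85,000 × 0.0073958 / (1 − 1.0073958^−240) = €757.95.
Total interest on Loan B = 240 × €757.95 − €85,000 = €96,908.00.
Loan A is lower by €66,607.20.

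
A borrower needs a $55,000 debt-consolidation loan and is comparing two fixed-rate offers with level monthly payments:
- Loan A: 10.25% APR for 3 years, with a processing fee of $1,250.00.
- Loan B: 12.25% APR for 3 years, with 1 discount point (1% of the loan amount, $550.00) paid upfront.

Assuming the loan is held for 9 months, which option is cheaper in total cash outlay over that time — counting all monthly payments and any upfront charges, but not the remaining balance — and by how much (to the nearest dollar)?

Loan B by $230

Loan A: at 10.25% the monthly rate is 0.0085417, so the payment is 55,000 × 0.0085417 / (1 − 1.0085417^−36) = $1,781.16.
Loan B: at 12.25% the monthly rate is 0.0102083, so the payment is 55,000 × 0.0102083 / (1 − 1.0102083^−36) = $1,833.36.
Over 9 months: Loan A costs 9 × $1,781.16 + $1,250.00 = $17,280.44; Loan B costs 9 × $1,833.36 + $550.00 = $17,050.24.
Loan B is cheaper by $17,280.44 − $17,050.24 = $230.20.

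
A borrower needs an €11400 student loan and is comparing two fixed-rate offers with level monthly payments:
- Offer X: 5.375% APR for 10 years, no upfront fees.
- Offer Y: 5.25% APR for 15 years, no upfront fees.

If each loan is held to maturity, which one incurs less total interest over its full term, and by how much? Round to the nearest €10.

Offer X by €1,730

Offer X: monthly rate = 5.375%/12 = 0.0044792; payment = 11,400 × 0.0044792 / (1 − (1+0.0044792)^−120) = €123.02.
Total interest on Offer X = 120 × €123.02 − €11,400 = €3,362.40.
Offer Y: monthly rate = 5.25%/12 = 0.0043750; payment = 11,400 × 0.0043750 / (1 − (1+0.0043750)^−180) = €91.64.
Total interest on Offer Y = 180 × €91.64 − €11,400 = €5,095.20.
Offer X is lower by €1,732.80.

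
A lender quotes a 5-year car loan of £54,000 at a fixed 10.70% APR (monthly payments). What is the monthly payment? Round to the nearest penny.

£1,166.03

Monthly rate = 10.7%/12 = 0.0089167; payment = 54,000 × 0.0089167 / (1 − (1+0.0089167)^−60) = £1,166.03.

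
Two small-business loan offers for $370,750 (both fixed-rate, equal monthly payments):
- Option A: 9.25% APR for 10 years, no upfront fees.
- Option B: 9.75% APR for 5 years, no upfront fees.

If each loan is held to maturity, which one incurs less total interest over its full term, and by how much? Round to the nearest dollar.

Option A: at 9.25% the monthly rate is 0.0077083, so the payment is 370,750 × 0.0077083 / (1 − 1.0077083^−120) = $4,746.81.
Total interest on Option A = 120 × $4,746.81 − $370,750 = $198,867.20.
Option B: at 9.75% the monthly rate is 0.0081250, so the payment is 370,750 × 0.0081250 / (1 − 1.0081250^−60) = $7,831.81.
Total interest on Option B = 60 × $7,831.81 − $370,750 = $99,158.60.
Option B is lower by $99,708.60.

Option B by $99,709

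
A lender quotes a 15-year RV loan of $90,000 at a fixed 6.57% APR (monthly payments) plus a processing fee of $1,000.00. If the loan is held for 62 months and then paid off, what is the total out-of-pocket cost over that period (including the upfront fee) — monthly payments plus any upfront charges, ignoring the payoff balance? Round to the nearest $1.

$49,823

At 6.57% the monthly rate is 0.0054750, so the payment is 90,000 × 0.0054750 / (1 − 1.0054750^−180) = $787.46.
Total outlay = 62 × $787.46 + $1,000.00 = $49,822.52.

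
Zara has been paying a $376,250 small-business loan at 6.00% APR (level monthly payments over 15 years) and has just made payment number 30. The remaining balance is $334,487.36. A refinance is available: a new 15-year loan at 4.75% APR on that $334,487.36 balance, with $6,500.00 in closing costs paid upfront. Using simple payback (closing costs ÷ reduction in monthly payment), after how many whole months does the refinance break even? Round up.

12 months

Current payment = 376,250 × 6%/12 / (1 − (1+0.0050000)^−180) = $3,175.01.
Refinanced payment = 334,487.36 × 0.0039583 / (1 − (1+0.0039583)^−180) = $2,601.75.
Monthly savings = $3,175.01 − $2,601.75 = $573.26.
Break-even = $6,500.00 / $573.26 = 11.34 → 12 months.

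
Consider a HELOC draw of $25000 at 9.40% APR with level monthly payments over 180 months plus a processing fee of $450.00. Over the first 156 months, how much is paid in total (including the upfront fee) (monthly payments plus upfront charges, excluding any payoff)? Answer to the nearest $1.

Monthly rate = 9.4%/12 = 0.0078333; payment = 25,000 × 0.0078333 / (1 − (1+0.0078333)^−180) = $259.55.
Total outlay = 156 × $259.55 + $450.00 = $40,939.80.

$40,940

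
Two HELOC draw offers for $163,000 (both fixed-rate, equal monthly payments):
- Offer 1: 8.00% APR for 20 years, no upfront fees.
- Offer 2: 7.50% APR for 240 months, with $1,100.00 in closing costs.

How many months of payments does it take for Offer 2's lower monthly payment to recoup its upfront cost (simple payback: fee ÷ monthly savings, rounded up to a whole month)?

22 months

Offer 1: monthly rate = 8%/12 = 0.0066667; payment = 163,000 × 0.0066667 / (1 − (1+0.0066667)^−240) = $1,363.40.
Offer 2: monthly rate = 7.5%/12 = 0.0062500; payment = 163,000 × 0.0062500 / (1 − (1+0.0062500)^−240) = $1,313.12.
Monthly savings = $1,363.40 − $1,313.12 = $50.28.
Break-even = $1,100.00 / $50.28 = 21.88 → 22 months.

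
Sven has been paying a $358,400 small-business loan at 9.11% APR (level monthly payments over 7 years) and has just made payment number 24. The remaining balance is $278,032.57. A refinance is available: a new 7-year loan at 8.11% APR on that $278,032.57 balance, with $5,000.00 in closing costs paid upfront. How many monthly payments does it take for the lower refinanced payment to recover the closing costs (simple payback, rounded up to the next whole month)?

Current payment = 358,400 × 9.11%/12 / (1 − (1+0.0075917)^−84) = $5,786.35.
Refinanced payment = 278,032.57 × 0.0067583 / (1 − (1+0.0067583)^−84) = $4,348.73.
Monthly savings = $5,786.35 − $4,348.73 = $1,437.62.
Break-even = $5,000.00 / $1,437.62 = 3.48 → 4 months.

4 months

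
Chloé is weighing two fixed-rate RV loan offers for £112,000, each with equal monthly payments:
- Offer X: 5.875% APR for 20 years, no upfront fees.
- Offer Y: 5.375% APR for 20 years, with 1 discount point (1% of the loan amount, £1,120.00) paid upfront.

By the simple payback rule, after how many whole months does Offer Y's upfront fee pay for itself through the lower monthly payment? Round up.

Offer X: monthly rate = 5.875%/12 = 0.0048958; payment = 112,000 × 0.0048958 / (1 − (1+0.0048958)^−240) = £794.35.
Offer Y: monthly rate = 5.375%/12 = 0.0044792; payment = 112,000 × 0.0044792 / (1 − (1+0.0044792)^−240) = £762.55.
Monthly savings = £794.35 − £762.55 = £31.80.
Break-even = £1,120.00 / £31.80 = 35.22 → 36 months.

36 months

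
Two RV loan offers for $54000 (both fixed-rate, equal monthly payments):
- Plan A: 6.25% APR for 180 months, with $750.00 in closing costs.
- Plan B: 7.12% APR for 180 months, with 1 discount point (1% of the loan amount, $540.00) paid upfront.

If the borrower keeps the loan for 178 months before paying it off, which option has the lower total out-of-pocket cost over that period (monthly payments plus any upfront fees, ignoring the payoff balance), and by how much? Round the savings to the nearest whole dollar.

Plan A: monthly rate = 6.25%/12 = 0.0052083; payment = 54,000 × 0.0052083 / (1 − (1+0.0052083)^−180) = $463.01.
Plan B: at 7.12% the monthly rate is 0.0059333, so the payment is 54,000 × 0.0059333 / (1 − 1.0059333^−180) = $489.00.
Over 178 months: Plan A costs 178 × $463.01 + $750.00 = $83,165.78; Plan B costs 178 × $489.00 + $540.00 = $87,582.00.
Plan A is cheaper by $87,582.00 − $83,165.78 = $4,416.22.

Plan A by $4,416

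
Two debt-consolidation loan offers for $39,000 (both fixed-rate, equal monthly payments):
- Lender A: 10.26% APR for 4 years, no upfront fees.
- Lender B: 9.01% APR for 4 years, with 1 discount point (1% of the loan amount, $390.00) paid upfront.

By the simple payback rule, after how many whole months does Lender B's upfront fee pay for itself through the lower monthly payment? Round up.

17 months

Lender A: monthly rate = 10.26%/12 = 0.0085500; payment = 39,000 × 0.0085500 / (1 − (1+0.0085500)^−48) = $994.02.
Lender B: monthly rate = 9.01%/12 = 0.0075083; payment = 39,000 × 0.0075083 / (1 − (1+0.0075083)^−48) = $970.70.
Monthly savings = $994.02 − $970.70 = $23.32.
Break-even = $390.00 / $23.32 = 16.72 → 17 months.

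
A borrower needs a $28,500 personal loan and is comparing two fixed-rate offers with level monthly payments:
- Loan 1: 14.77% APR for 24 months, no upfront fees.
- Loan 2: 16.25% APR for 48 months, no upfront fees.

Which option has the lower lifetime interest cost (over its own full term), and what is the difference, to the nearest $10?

Loan 1: at 14.77% the monthly rate is 0.0123083, so the payment is 28,500 × 0.0123083 / (1 − 1.0123083^−24) = $1,378.76.
Total interest on Loan 1 = 24 × $1,378.76 − $28,500 = $4,590.24.
Loan 2: monthly rate = 16.25%/12 = 0.0135417; payment = 28,500 × 0.0135417 / (1 − (1+0.0135417)^−48) = $811.35.
Total interest on Loan 2 = 48 × $811.35 − $28,500 = $10,444.80.
Loan 1 is lower by $5,854.56.

Loan 1 by $5,850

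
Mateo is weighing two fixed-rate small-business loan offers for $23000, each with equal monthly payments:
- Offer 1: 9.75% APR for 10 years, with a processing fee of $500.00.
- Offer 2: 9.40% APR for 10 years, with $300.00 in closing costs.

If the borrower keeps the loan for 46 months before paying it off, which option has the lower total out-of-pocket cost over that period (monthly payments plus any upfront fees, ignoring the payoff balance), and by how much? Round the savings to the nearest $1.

Offer 2 by $403

Offer 1: monthly rate = 9.75%/12 = 0.0081250; payment = 23,000 × 0.0081250 / (1 − (1+0.0081250)^−120) = $300.77.
Offer 2: at 9.40% the monthly rate is 0.0078333, so the payment is 23,000 × 0.0078333 / (1 − 1.0078333^−120) = $296.36.
Over 46 months: Offer 1 costs 46 × $300.77 + $500.00 = $14,335.42; Offer 2 costs 46 × $296.36 + $300.00 = $13,932.56.
Offer 2 is cheaper by $14,335.42 − $13,932.56 = $402.86.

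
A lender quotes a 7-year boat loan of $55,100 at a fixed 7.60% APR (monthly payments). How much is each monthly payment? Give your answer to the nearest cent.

$847.86

Monthly rate = 7.6%/12 = 0.0063333; payment = 55,100 × 0.0063333 / (1 − (1+0.0063333)^−84) = $847.86.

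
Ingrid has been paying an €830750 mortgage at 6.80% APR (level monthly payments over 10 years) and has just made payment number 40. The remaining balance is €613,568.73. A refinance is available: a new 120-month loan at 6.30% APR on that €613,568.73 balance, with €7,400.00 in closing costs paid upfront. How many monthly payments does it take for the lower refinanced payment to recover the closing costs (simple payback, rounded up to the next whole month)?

3 months

Current payment = 830,750 × 6.8%/12 / (1 − (1+0.0056667)^−120) = €9,560.30.
Refinanced payment = 613,568.73 × 0.0052500 / (1 − (1+0.0052500)^−120) = €6,904.67.
Monthly savings = €9,560.30 − €6,904.67 = €2,655.63.
Break-even = €7,400.00 / €2,655.63 = 2.79 → 3 months.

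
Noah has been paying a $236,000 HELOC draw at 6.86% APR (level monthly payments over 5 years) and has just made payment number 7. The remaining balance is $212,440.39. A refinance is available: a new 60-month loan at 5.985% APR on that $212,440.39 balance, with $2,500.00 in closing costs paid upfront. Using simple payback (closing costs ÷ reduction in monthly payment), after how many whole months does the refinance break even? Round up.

5 months

Current payment = 236,000 × 6.86%/12 / (1 − (1+0.0057167)^−60) = $4,657.51.
Refinanced payment = 212,440.39 × 0.0049875 / (1 − (1+0.0049875)^−60) = $4,105.59.
Monthly savings = $4,657.51 − $4,105.59 = $551.92.
Break-even = $2,500.00 / $551.92 = 4.53 → 5 months.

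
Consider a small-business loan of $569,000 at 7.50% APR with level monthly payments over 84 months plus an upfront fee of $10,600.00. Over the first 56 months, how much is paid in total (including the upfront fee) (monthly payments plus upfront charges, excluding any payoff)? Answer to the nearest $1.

$499,339

At 7.50% the monthly rate is 0.0062500, so the payment is 569,000 × 0.0062500 / (1 − 1.0062500^−84) = $8,727.48.
Total outlay = 56 × $8,727.48 + $10,600.00 = $499,338.88.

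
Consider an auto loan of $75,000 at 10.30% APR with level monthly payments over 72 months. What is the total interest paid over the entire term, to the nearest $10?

At 10.30% the monthly rate is 0.0085833, so the payment is 75,000 × 0.0085833 / (1 − 1.0085833^−72) = $1,400.81.
Total paid = 72 × $1,400.81 = $100,858.32; interest = $100,858.32 − $75,000 = $25,858.32.

$25,860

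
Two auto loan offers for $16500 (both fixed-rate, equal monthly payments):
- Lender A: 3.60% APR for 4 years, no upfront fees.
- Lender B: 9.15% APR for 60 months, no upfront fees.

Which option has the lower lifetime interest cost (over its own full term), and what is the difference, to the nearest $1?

Lender A by $2,882

Lender A: monthly rate = 3.6%/12 = 0.0030000; payment = 16,500 × 0.0030000 / (1 − (1+0.0030000)^−48) = $369.61.
Total interest on Lender A = 48 × $369.61 − $16,500 = $1,241.28.
Lender B: monthly rate = 9.15%/12 = 0.0076250; payment = 16,500 × 0.0076250 / (1 − (1+0.0076250)^−60) = $343.72.
Total interest on Lender B = 60 × $343.72 − $16,500 = $4,123.20.
Lender A is lower by $2,881.92.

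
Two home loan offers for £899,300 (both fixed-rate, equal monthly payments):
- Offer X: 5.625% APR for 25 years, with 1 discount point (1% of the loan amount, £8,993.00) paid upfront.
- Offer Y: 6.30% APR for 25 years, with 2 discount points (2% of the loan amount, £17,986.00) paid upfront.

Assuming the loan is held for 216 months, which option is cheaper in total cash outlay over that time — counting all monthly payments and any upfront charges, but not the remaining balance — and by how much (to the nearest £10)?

Offer X: at 5.625% the monthly rate is 0.0046875, so the payment is 899,300 × 0.0046875 / (1 − 1.0046875^−300) = £5,589.82.
Offer Y: monthly rate = 6.3%/12 = 0.0052500; payment = 899,300 × 0.0052500 / (1 − (1+0.0052500)^−300) = £5,960.23.
Over 216 months: Offer X costs 216 × £5,589.82 + £8,993.00 = £1,216,394.12; Offer Y costs 216 × £5,960.23 + £17,986.00 = £1,305,395.68.
Offer X is cheaper by £1,305,395.68 − £1,216,394.12 = £89,001.56.

Offer X by £89,000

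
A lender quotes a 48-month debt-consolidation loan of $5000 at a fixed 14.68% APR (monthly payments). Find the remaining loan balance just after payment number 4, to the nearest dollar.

With monthly rate i = 14.68%/12 = 0.0122333, the balance after k of n payments is P · [(1+i)^n − (1+i)^k] / [(1+i)^n − 1].
(1+0.0122333)^48 = 1.79254665 and (1+0.0122333)^4 = 1.04983861, so the balance is 5,000 × (1.79254665 − 1.04983861) / (1.79254665 − 1) = $4,685.58.

$4,686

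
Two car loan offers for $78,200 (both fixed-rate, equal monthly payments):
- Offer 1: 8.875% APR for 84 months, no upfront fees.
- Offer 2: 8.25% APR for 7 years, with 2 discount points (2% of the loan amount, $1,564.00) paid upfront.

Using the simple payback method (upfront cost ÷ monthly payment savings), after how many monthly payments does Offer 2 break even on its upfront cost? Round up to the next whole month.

64 months

Offer 1: at 8.875% the monthly rate is 0.0073958, so the payment is 78,200 × 0.0073958 / (1 − 1.0073958^−84) = $1,253.21.
Offer 2: at 8.25% the monthly rate is 0.0068750, so the payment is 78,200 × 0.0068750 / (1 − 1.0068750^−84) = $1,228.60.
Monthly savings = $1,253.21 − $1,228.60 = $24.61.
Break-even = $1,564.00 / $24.61 = 63.55 → 64 months.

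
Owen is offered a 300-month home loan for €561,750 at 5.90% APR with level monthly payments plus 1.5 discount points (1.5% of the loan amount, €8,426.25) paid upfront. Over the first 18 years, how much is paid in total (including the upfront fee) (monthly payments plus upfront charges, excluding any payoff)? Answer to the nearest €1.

€782,808

Monthly rate = 5.9%/12 = 0.0049167; payment = 561,750 × 0.0049167 / (1 − (1+0.0049167)^−300) = €3,585.10.
Total outlay = 216 × €3,585.10 + €8,426.25 = €782,807.85.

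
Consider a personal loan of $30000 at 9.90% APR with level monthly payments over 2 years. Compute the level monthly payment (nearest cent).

$1,382.96

At 9.90% the monthly rate is 0.0082500, so the payment is 30,000 × 0.0082500 / (1 − 1.0082500^−24) = $1,382.96.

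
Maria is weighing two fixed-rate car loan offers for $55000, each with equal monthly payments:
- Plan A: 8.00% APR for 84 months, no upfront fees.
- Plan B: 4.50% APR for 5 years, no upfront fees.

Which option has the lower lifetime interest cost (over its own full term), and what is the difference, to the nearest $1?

Plan B by $10,486

Plan A: monthly rate = 8%/12 = 0.0066667; payment = 55,000 × 0.0066667 / (1 − (1+0.0066667)^−84) = $857.24.
Total interest on Plan A = 84 × $857.24 − $55,000 = $17,008.16.
Plan B: at 4.50% the monthly rate is 0.0037500, so the payment is 55,000 × 0.0037500 / (1 − 1.0037500^−60) = $1,025.37.
Total interest on Plan B = 60 × $1,025.37 − $55,000 = $6,522.20.
Plan B is lower by $10,485.96.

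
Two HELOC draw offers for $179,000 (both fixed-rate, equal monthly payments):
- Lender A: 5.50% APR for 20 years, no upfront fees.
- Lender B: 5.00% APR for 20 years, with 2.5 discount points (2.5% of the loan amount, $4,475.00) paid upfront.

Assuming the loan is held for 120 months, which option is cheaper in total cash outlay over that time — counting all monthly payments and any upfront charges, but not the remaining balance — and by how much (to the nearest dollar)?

Lender B by $1,525

Lender A: at 5.50% the monthly rate is 0.0045833, so the payment is 179,000 × 0.0045833 / (1 − 1.0045833^−240) = $1,231.32.
Lender B: monthly rate = 5%/12 = 0.0041667; payment = 179,000 × 0.0041667 / (1 − (1+0.0041667)^−240) = $1,181.32.
Over 120 months: Lender A costs 120 × $1,231.32 = $147,758.40; Lender B costs 120 × $1,181.32 + $4,475.00 = $146,233.40.
Lender B is cheaper by $147,758.40 − $146,233.40 = $1,525.00.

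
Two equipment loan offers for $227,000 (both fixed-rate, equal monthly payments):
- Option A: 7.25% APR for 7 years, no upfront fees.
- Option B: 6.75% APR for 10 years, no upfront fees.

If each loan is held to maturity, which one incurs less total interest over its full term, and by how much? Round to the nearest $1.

Option A by $22,658

Option A: at 7.25% the monthly rate is 0.0060417, so the payment is 227,000 × 0.0060417 / (1 − 1.0060417^−84) = $3,453.85.
Total interest on Option A = 84 × $3,453.85 − $227,000 = $63,123.40.
Option B: at 6.75% the monthly rate is 0.0056250, so the payment is 227,000 × 0.0056250 / (1 − 1.0056250^−120) = $2,606.51.
Total interest on Option B = 120 × $2,606.51 − $227,000 = $85,781.20.
Option A is lower by $22,657.80.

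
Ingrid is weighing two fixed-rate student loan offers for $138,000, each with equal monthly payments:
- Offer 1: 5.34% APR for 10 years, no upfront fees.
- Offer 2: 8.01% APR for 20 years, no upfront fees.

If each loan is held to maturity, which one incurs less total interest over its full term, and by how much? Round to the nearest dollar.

Offer 1: at 5.34% the monthly rate is 0.0044500, so the payment is 138,000 × 0.0044500 / (1 − 1.0044500^−120) = $1,486.75.
Total interest on Offer 1 = 120 × $1,486.75 − $138,000 = $40,410.00.
Offer 2: at 8.01% the monthly rate is 0.0066750, so the payment is 138,000 × 0.0066750 / (1 − 1.0066750^−240) = $1,155.15.
Total interest on Offer 2 = 240 × $1,155.15 − $138,000 = $139,236.00.
Offer 1 is lower by $98,826.00.

Offer 1 by $98,826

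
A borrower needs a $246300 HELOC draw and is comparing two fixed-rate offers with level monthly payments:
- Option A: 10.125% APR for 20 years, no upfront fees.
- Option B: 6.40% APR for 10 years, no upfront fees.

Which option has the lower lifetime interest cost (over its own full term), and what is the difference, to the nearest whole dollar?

Option B by $241,247

Option A: monthly rate = 10.125%/12 = 0.0084375; payment = 246,300 × 0.0084375 / (1 − (1+0.0084375)^−240) = $2,397.28.
Total interest on Option A = 240 × $2,397.28 − $246,300 = $329,047.20.
Option B: at 6.40% the monthly rate is 0.0053333, so the payment is 246,300 × 0.0053333 / (1 − 1.0053333^−120) = $2,784.17.
Total interest on Option B = 120 × $2,784.17 − $246,300 = $87,800.40.
Option B is lower by $241,246.80.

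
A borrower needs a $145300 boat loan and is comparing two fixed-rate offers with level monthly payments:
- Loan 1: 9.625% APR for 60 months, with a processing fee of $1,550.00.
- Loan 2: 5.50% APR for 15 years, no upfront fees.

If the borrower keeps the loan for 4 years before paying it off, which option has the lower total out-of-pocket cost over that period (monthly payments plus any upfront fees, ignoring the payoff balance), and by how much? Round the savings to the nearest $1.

Loan 2 by $91,465

Loan 1: monthly rate = 9.625%/12 = 0.0080208; payment = 145,300 × 0.0080208 / (1 − (1+0.0080208)^−60) = $3,060.45.
Loan 2: monthly rate = 5.5%/12 = 0.0045833; payment = 145,300 × 0.0045833 / (1 − (1+0.0045833)^−180) = $1,187.22.
Over 48 months: Loan 1 costs 48 × $3,060.45 + $1,550.00 = $148,451.60; Loan 2 costs 48 × $1,187.22 = $56,986.56.
Loan 2 is cheaper by $148,451.60 − $56,986.56 = $91,465.04.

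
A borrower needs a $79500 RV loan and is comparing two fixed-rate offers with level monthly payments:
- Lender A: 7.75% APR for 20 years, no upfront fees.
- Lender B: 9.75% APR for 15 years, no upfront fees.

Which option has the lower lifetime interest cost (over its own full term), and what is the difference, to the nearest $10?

Lender A: at 7.75% the monthly rate is 0.0064583, so the payment is 79,500 × 0.0064583 / (1 − 1.0064583^−240) = $652.65.
Total interest on Lender A = 240 × $652.65 − $79,500 = $77,136.00.
Lender B: monthly rate = 9.75%/12 = 0.0081250; payment = 79,500 × 0.0081250 / (1 − (1+0.0081250)^−180) = $842.19.
Total interest on Lender B = 180 × $842.19 − $79,500 = $72,094.20.
Lender B is lower by $5,041.80.

Lender B by $5,040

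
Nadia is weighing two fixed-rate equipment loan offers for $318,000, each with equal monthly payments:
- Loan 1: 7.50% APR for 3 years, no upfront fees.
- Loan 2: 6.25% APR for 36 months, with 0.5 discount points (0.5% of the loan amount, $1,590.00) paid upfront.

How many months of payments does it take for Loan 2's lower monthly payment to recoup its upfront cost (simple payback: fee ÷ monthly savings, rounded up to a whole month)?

Loan 1: monthly rate = 7.5%/12 = 0.0062500; payment = 318,000 × 0.0062500 / (1 − (1+0.0062500)^−36) = $9,891.78.
Loan 2: at 6.25% the monthly rate is 0.0052083, so the payment is 318,000 × 0.0052083 / (1 − 1.0052083^−36) = $9,710.24.
Monthly savings = $9,891.78 − $9,710.24 = $181.54.
Break-even = $1,590.00 / $181.54 = 8.76 → 9 months.

9 months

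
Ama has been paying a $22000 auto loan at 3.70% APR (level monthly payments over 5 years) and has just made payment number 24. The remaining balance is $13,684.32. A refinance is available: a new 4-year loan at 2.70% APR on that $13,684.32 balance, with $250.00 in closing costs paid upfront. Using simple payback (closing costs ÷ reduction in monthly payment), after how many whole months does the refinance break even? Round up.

Current payment = 22,000 × 3.7%/12 / (1 − (1+0.0030833)^−60) = $402.19.
Refinanced payment = 13,684.32 × 0.0022500 / (1 − (1+0.0022500)^−48) = $301.08.
Monthly savings = $402.19 − $301.08 = $101.11.
Break-even = $250.00 / $101.11 = 2.47 → 3 months.

3 months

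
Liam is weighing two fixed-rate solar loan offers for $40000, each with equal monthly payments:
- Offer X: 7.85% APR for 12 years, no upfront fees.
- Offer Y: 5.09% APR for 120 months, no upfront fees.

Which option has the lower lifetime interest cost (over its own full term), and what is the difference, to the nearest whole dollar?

Offer X: at 7.85% the monthly rate is 0.0065417, so the payment is 40,000 × 0.0065417 / (1 − 1.0065417^−144) = $429.70.
Total interest on Offer X = 144 × $429.70 − $40,000 = $21,876.80.
Offer Y: at 5.09% the monthly rate is 0.0042417, so the payment is 40,000 × 0.0042417 / (1 − 1.0042417^−120) = $426.02.
Total interest on Offer Y = 120 × $426.02 − $40,000 = $11,122.40.
Offer Y is lower by $10,754.40.

Offer Y by $10,754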